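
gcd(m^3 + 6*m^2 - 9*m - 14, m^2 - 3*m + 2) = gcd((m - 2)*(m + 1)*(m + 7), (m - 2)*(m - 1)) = m - 2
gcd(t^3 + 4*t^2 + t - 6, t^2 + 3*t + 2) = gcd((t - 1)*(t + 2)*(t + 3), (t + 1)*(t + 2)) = t + 2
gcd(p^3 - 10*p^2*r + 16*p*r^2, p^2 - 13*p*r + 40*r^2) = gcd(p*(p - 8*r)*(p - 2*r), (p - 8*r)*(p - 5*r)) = p - 8*r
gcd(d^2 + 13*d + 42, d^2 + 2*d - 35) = d + 7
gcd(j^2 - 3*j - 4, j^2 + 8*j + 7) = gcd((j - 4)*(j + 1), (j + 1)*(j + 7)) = j + 1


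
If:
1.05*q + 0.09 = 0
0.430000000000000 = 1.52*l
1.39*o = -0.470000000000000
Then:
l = 0.28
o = -0.34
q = -0.09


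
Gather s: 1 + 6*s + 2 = 6*s + 3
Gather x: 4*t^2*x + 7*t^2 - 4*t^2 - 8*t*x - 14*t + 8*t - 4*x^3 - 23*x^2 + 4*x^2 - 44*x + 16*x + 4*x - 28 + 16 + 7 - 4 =3*t^2 - 6*t - 4*x^3 - 19*x^2 + x*(4*t^2 - 8*t - 24) - 9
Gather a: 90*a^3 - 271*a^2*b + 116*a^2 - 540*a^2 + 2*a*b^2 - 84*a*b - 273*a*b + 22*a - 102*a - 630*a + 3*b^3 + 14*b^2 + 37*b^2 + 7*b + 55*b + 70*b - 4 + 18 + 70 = 90*a^3 + a^2*(-271*b - 424) + a*(2*b^2 - 357*b - 710) + 3*b^3 + 51*b^2 + 132*b + 84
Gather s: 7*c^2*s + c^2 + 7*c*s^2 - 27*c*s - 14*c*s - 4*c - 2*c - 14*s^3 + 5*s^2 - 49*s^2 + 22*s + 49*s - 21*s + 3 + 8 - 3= c^2 - 6*c - 14*s^3 + s^2*(7*c - 44) + s*(7*c^2 - 41*c + 50) + 8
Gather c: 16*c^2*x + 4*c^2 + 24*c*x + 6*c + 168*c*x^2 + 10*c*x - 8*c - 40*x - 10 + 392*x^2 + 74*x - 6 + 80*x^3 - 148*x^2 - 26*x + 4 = c^2*(16*x + 4) + c*(168*x^2 + 34*x - 2) + 80*x^3 + 244*x^2 + 8*x - 12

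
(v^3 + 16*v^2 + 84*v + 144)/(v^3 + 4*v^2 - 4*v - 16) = (v^2 + 12*v + 36)/(v^2 - 4)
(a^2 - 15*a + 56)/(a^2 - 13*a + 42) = (a - 8)/(a - 6)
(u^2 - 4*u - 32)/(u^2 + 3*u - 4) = (u - 8)/(u - 1)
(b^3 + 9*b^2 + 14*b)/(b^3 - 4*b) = (b + 7)/(b - 2)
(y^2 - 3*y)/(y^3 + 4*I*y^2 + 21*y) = (y - 3)/(y^2 + 4*I*y + 21)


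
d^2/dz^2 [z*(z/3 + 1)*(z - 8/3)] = 2*z + 2/9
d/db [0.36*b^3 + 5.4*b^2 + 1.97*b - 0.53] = 1.08*b^2 + 10.8*b + 1.97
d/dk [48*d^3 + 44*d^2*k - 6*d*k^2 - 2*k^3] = 44*d^2 - 12*d*k - 6*k^2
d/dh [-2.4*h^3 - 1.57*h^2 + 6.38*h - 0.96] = -7.2*h^2 - 3.14*h + 6.38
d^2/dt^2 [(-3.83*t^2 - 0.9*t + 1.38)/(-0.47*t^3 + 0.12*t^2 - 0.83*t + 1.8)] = (1.692094*t^6 + 1.19286*t^5 - 12.927162*t^4 + 46.694508*t^3 + 0.823860000000002*t^2 - 7.346592*t + 26.202396)/(0.103823*t^9 - 0.079524*t^8 + 0.570345*t^7 - 1.47546*t^6 + 1.616325*t^5 - 4.538844*t^4 + 6.215867*t^3 - 4.88646*t^2 + 8.0676*t - 5.832)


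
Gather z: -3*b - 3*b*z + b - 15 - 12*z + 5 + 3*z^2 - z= -2*b + 3*z^2 + z*(-3*b - 13) - 10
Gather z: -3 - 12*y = -12*y - 3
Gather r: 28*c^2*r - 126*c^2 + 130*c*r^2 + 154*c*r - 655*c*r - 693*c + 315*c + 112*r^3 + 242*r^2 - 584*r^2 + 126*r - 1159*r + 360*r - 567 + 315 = -126*c^2 - 378*c + 112*r^3 + r^2*(130*c - 342) + r*(28*c^2 - 501*c - 673) - 252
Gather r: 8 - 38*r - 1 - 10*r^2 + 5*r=-10*r^2 - 33*r + 7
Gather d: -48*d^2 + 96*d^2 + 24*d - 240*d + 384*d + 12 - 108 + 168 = 48*d^2 + 168*d + 72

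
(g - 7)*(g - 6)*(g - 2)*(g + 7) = g^4 - 8*g^3 - 37*g^2 + 392*g - 588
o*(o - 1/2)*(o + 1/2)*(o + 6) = o^4 + 6*o^3 - o^2/4 - 3*o/2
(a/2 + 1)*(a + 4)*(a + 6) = a^3/2 + 6*a^2 + 22*a + 24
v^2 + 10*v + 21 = (v + 3)*(v + 7)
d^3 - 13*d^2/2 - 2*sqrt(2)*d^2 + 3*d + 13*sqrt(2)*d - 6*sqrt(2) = (d - 6)*(d - 1/2)*(d - 2*sqrt(2))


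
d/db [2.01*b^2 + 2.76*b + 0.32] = 4.02*b + 2.76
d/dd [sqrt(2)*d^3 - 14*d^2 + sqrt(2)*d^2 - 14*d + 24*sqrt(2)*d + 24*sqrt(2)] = 3*sqrt(2)*d^2 - 28*d + 2*sqrt(2)*d - 14 + 24*sqrt(2)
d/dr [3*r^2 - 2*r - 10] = 6*r - 2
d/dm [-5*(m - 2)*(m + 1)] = 5 - 10*m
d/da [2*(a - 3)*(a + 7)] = 4*a + 8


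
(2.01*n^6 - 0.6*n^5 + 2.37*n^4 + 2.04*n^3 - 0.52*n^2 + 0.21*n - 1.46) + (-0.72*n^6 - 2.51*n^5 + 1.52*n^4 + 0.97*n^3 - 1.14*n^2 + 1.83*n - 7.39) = 1.29*n^6 - 3.11*n^5 + 3.89*n^4 + 3.01*n^3 - 1.66*n^2 + 2.04*n - 8.85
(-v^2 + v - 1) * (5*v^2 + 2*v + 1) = -5*v^4 + 3*v^3 - 4*v^2 - v - 1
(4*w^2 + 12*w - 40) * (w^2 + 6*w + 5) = 4*w^4 + 36*w^3 + 52*w^2 - 180*w - 200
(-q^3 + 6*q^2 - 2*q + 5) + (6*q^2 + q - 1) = -q^3 + 12*q^2 - q + 4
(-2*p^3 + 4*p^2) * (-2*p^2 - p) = 4*p^5 - 6*p^4 - 4*p^3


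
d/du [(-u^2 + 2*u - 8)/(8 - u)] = (u^2 - 16*u + 8)/(u^2 - 16*u + 64)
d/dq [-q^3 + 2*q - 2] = 2 - 3*q^2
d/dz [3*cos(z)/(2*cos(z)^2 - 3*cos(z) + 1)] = 3*sin(z)*cos(2*z)/((cos(z) - 1)^2*(2*cos(z) - 1)^2)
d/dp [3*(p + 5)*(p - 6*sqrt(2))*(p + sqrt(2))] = 9*p^2 - 30*sqrt(2)*p + 30*p - 75*sqrt(2) - 36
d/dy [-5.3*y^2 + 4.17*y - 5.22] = 4.17 - 10.6*y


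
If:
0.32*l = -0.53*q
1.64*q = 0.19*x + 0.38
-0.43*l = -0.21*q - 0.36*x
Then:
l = -0.30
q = 0.18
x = -0.46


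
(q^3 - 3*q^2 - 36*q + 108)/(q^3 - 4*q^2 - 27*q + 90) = (q + 6)/(q + 5)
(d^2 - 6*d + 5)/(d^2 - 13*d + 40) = (d - 1)/(d - 8)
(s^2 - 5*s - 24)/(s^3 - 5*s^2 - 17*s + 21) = (s - 8)/(s^2 - 8*s + 7)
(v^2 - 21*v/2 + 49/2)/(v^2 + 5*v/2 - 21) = (v - 7)/(v + 6)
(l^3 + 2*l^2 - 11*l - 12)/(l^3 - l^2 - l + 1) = (l^2 + l - 12)/(l^2 - 2*l + 1)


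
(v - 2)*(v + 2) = v^2 - 4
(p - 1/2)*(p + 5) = p^2 + 9*p/2 - 5/2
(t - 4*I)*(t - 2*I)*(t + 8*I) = t^3 + 2*I*t^2 + 40*t - 64*I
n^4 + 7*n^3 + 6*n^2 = n^2*(n + 1)*(n + 6)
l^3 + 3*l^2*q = l^2*(l + 3*q)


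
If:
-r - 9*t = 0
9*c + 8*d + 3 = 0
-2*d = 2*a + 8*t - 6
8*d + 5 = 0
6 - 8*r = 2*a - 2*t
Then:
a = 1169/328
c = 2/9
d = -5/8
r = -45/328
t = 5/328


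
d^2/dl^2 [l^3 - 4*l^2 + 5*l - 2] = 6*l - 8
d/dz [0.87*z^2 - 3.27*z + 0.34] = 1.74*z - 3.27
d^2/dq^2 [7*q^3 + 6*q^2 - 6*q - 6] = 42*q + 12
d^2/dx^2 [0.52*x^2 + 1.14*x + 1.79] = 1.04000000000000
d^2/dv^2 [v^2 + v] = 2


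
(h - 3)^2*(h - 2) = h^3 - 8*h^2 + 21*h - 18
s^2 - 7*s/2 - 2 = (s - 4)*(s + 1/2)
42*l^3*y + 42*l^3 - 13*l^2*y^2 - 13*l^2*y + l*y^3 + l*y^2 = (-7*l + y)*(-6*l + y)*(l*y + l)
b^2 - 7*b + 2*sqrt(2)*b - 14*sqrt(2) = (b - 7)*(b + 2*sqrt(2))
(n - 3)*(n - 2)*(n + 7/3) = n^3 - 8*n^2/3 - 17*n/3 + 14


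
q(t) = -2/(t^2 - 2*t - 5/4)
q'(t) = -2*(2 - 2*t)/(t^2 - 2*t - 5/4)^2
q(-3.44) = -0.11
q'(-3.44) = -0.06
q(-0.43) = 9.75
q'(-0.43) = -135.98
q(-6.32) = -0.04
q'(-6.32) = -0.01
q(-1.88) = -0.33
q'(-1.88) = -0.32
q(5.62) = -0.10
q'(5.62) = 0.05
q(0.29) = 1.15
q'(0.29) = -0.93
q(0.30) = 1.14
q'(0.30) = -0.90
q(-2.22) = -0.25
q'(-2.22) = -0.20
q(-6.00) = -0.04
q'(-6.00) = -0.01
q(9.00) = -0.03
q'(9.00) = 0.01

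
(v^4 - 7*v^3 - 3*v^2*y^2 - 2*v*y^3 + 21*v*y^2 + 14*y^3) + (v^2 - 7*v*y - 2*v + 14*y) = v^4 - 7*v^3 - 3*v^2*y^2 + v^2 - 2*v*y^3 + 21*v*y^2 - 7*v*y - 2*v + 14*y^3 + 14*y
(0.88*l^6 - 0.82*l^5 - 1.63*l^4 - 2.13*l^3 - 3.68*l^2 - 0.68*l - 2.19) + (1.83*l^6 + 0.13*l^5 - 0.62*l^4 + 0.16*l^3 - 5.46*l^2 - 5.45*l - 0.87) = 2.71*l^6 - 0.69*l^5 - 2.25*l^4 - 1.97*l^3 - 9.14*l^2 - 6.13*l - 3.06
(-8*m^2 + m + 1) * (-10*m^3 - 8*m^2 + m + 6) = 80*m^5 + 54*m^4 - 26*m^3 - 55*m^2 + 7*m + 6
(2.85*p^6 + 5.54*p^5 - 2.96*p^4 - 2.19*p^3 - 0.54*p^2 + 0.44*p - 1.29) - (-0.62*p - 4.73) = 2.85*p^6 + 5.54*p^5 - 2.96*p^4 - 2.19*p^3 - 0.54*p^2 + 1.06*p + 3.44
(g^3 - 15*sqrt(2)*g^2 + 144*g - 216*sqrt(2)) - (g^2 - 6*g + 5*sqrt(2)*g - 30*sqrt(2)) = g^3 - 15*sqrt(2)*g^2 - g^2 - 5*sqrt(2)*g + 150*g - 186*sqrt(2)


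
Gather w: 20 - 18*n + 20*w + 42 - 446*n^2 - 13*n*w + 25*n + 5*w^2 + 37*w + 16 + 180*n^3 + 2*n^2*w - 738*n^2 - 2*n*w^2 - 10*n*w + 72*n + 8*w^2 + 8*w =180*n^3 - 1184*n^2 + 79*n + w^2*(13 - 2*n) + w*(2*n^2 - 23*n + 65) + 78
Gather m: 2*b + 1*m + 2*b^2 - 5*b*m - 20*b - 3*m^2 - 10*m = 2*b^2 - 18*b - 3*m^2 + m*(-5*b - 9)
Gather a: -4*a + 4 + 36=40 - 4*a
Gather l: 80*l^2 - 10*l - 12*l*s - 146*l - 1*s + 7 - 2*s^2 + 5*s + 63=80*l^2 + l*(-12*s - 156) - 2*s^2 + 4*s + 70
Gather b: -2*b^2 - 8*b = -2*b^2 - 8*b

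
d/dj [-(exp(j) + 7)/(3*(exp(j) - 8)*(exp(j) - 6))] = (exp(2*j) + 14*exp(j) - 146)*exp(j)/(3*(exp(4*j) - 28*exp(3*j) + 292*exp(2*j) - 1344*exp(j) + 2304))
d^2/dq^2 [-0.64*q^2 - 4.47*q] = -1.28000000000000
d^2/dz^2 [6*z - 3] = 0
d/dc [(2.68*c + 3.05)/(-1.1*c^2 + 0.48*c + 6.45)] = (2.948*c^2 + 6.71*c + 15.822)/(1.21*c^4 - 1.056*c^3 - 13.9596*c^2 + 6.192*c + 41.6025)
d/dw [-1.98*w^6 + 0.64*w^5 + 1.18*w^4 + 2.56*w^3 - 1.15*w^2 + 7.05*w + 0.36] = -11.88*w^5 + 3.2*w^4 + 4.72*w^3 + 7.68*w^2 - 2.3*w + 7.05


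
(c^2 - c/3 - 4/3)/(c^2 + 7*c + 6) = (c - 4/3)/(c + 6)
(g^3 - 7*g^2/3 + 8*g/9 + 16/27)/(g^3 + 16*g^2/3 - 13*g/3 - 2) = (9*g^2 - 24*g + 16)/(9*(g^2 + 5*g - 6))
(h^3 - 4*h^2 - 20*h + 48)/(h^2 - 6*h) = h + 2 - 8/h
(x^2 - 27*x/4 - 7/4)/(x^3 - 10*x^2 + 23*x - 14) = (x + 1/4)/(x^2 - 3*x + 2)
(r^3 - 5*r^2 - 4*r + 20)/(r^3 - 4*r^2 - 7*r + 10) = (r - 2)/(r - 1)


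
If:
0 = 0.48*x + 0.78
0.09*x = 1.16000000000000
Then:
No Solution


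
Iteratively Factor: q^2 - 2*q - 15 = (q - 5)*(q + 3)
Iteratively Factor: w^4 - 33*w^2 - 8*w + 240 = (w + 4)*(w^3 - 4*w^2 - 17*w + 60) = (w - 5)*(w + 4)*(w^2 + w - 12) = (w - 5)*(w - 3)*(w + 4)*(w + 4)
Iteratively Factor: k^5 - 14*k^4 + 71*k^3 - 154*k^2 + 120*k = (k - 5)*(k^4 - 9*k^3 + 26*k^2 - 24*k) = (k - 5)*(k - 4)*(k^3 - 5*k^2 + 6*k) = (k - 5)*(k - 4)*(k - 2)*(k^2 - 3*k) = (k - 5)*(k - 4)*(k - 3)*(k - 2)*(k)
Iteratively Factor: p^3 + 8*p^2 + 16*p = (p + 4)*(p^2 + 4*p) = p*(p + 4)*(p + 4)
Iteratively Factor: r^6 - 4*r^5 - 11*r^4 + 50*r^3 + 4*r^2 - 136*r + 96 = (r - 2)*(r^5 - 2*r^4 - 15*r^3 + 20*r^2 + 44*r - 48) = (r - 2)*(r + 3)*(r^4 - 5*r^3 + 20*r - 16) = (r - 4)*(r - 2)*(r + 3)*(r^3 - r^2 - 4*r + 4) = (r - 4)*(r - 2)*(r - 1)*(r + 3)*(r^2 - 4) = (r - 4)*(r - 2)*(r - 1)*(r + 2)*(r + 3)*(r - 2)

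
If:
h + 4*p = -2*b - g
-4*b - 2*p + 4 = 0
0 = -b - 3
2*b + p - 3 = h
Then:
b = -3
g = -25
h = -1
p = 8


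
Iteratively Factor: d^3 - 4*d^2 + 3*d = (d - 1)*(d^2 - 3*d) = d*(d - 1)*(d - 3)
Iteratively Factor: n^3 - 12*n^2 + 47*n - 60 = (n - 4)*(n^2 - 8*n + 15) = (n - 4)*(n - 3)*(n - 5)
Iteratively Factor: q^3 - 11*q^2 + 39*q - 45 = (q - 3)*(q^2 - 8*q + 15) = (q - 3)^2*(q - 5)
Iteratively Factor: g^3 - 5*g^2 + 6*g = (g)*(g^2 - 5*g + 6) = g*(g - 3)*(g - 2)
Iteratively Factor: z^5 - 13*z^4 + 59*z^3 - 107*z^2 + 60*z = (z - 1)*(z^4 - 12*z^3 + 47*z^2 - 60*z) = (z - 3)*(z - 1)*(z^3 - 9*z^2 + 20*z) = (z - 4)*(z - 3)*(z - 1)*(z^2 - 5*z) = z*(z - 4)*(z - 3)*(z - 1)*(z - 5)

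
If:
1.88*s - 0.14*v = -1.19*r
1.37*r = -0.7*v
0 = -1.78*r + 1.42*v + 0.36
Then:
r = 0.08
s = -0.06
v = -0.15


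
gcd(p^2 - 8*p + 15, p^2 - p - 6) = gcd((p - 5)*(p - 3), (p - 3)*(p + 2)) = p - 3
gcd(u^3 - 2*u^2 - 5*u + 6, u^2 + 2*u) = u + 2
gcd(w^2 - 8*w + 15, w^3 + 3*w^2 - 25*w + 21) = w - 3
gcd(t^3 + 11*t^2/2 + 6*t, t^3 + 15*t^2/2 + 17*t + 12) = t^2 + 11*t/2 + 6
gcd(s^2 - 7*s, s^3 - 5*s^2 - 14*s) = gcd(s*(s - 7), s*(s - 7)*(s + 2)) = s^2 - 7*s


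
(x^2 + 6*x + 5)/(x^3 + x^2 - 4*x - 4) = (x + 5)/(x^2 - 4)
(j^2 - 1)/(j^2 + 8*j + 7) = (j - 1)/(j + 7)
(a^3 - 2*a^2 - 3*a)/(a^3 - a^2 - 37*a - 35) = a*(a - 3)/(a^2 - 2*a - 35)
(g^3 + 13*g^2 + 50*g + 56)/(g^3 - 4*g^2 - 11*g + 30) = (g^3 + 13*g^2 + 50*g + 56)/(g^3 - 4*g^2 - 11*g + 30)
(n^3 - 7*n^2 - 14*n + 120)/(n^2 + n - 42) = (n^2 - n - 20)/(n + 7)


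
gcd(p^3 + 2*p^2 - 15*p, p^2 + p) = p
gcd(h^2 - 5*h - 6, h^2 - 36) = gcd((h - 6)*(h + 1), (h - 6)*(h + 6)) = h - 6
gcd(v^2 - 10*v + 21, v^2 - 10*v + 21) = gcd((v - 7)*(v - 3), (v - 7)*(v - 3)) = v^2 - 10*v + 21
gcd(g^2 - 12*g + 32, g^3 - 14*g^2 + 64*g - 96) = g - 4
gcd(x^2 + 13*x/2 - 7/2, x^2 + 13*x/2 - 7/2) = x^2 + 13*x/2 - 7/2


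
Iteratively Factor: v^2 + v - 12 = (v + 4)*(v - 3)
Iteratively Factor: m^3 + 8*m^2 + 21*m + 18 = (m + 3)*(m^2 + 5*m + 6) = (m + 2)*(m + 3)*(m + 3)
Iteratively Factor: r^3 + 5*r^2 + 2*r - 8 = (r + 4)*(r^2 + r - 2) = (r + 2)*(r + 4)*(r - 1)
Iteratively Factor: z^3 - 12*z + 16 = (z - 2)*(z^2 + 2*z - 8) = (z - 2)*(z + 4)*(z - 2)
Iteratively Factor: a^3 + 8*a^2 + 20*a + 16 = (a + 2)*(a^2 + 6*a + 8) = (a + 2)*(a + 4)*(a + 2)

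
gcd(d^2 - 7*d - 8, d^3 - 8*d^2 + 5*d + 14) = d + 1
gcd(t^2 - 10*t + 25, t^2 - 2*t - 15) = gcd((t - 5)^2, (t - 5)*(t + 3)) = t - 5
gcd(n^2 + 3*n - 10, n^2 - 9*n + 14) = n - 2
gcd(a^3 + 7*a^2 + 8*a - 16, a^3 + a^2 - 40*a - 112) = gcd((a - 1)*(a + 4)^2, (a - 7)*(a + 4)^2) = a^2 + 8*a + 16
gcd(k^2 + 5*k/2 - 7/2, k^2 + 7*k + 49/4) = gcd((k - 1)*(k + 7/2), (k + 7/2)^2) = k + 7/2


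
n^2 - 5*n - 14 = (n - 7)*(n + 2)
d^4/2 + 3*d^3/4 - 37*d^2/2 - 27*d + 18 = (d/2 + 1)*(d - 6)*(d - 1/2)*(d + 6)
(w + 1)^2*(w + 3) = w^3 + 5*w^2 + 7*w + 3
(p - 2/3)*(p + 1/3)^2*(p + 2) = p^4 + 2*p^3 - p^2/3 - 20*p/27 - 4/27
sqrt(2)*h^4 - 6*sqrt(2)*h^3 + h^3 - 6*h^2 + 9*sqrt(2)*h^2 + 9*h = h*(h - 3)^2*(sqrt(2)*h + 1)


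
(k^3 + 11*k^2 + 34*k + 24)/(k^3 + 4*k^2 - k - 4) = (k + 6)/(k - 1)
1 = 1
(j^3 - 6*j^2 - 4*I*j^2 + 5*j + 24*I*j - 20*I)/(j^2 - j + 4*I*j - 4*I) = (j^2 - j*(5 + 4*I) + 20*I)/(j + 4*I)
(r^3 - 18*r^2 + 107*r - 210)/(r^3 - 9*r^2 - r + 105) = (r - 6)/(r + 3)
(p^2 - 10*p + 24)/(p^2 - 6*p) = (p - 4)/p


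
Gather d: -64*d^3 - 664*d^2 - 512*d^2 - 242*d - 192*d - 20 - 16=-64*d^3 - 1176*d^2 - 434*d - 36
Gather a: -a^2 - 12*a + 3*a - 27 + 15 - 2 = -a^2 - 9*a - 14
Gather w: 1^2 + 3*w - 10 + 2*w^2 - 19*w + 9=2*w^2 - 16*w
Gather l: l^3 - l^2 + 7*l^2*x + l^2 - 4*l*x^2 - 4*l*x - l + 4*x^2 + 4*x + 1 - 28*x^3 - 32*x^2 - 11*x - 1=l^3 + 7*l^2*x + l*(-4*x^2 - 4*x - 1) - 28*x^3 - 28*x^2 - 7*x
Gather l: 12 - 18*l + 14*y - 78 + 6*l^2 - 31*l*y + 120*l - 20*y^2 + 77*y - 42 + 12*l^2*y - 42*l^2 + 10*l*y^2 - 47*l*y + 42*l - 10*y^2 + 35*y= l^2*(12*y - 36) + l*(10*y^2 - 78*y + 144) - 30*y^2 + 126*y - 108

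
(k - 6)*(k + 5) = k^2 - k - 30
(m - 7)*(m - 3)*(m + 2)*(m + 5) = m^4 - 3*m^3 - 39*m^2 + 47*m + 210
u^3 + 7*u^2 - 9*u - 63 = (u - 3)*(u + 3)*(u + 7)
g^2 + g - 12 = (g - 3)*(g + 4)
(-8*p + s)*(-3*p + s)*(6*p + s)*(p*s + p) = 144*p^4*s + 144*p^4 - 42*p^3*s^2 - 42*p^3*s - 5*p^2*s^3 - 5*p^2*s^2 + p*s^4 + p*s^3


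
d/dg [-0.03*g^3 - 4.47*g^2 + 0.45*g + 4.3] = -0.09*g^2 - 8.94*g + 0.45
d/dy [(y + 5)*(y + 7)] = 2*y + 12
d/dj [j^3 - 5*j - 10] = 3*j^2 - 5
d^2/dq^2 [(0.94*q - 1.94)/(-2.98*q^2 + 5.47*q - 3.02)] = (-(0.94*q - 1.94)*(5.96*q - 5.47)*(11.92*q - 10.94) + (16.8072*q - 21.846)*(2.98*q^2 - 5.47*q + 3.02))/(2.98*q^2 - 5.47*q + 3.02)^3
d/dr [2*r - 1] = 2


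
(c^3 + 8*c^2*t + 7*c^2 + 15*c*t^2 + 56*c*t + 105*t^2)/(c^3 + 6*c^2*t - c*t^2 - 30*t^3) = (-c - 7)/(-c + 2*t)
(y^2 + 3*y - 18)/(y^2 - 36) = (y - 3)/(y - 6)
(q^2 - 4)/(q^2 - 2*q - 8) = (q - 2)/(q - 4)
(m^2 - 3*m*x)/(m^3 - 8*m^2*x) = (m - 3*x)/(m*(m - 8*x))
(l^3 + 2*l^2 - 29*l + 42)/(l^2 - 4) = (l^2 + 4*l - 21)/(l + 2)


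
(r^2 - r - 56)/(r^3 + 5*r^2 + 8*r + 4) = (r^2 - r - 56)/(r^3 + 5*r^2 + 8*r + 4)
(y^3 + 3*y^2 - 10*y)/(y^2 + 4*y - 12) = y*(y + 5)/(y + 6)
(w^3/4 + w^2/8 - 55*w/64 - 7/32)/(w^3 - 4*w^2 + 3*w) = (16*w^3 + 8*w^2 - 55*w - 14)/(64*w*(w^2 - 4*w + 3))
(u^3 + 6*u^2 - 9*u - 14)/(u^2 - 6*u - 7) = (u^2 + 5*u - 14)/(u - 7)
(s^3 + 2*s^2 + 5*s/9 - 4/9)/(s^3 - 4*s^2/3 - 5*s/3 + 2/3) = (s + 4/3)/(s - 2)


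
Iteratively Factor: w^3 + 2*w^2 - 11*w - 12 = (w + 4)*(w^2 - 2*w - 3) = (w + 1)*(w + 4)*(w - 3)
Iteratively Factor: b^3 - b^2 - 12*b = (b - 4)*(b^2 + 3*b) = (b - 4)*(b + 3)*(b)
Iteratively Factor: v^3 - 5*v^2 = (v - 5)*(v^2) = v*(v - 5)*(v)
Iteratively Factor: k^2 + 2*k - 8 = (k + 4)*(k - 2)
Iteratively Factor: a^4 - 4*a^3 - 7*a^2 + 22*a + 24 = (a - 4)*(a^3 - 7*a - 6) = (a - 4)*(a + 2)*(a^2 - 2*a - 3) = (a - 4)*(a + 1)*(a + 2)*(a - 3)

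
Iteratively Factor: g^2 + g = (g + 1)*(g)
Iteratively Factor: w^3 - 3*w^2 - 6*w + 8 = (w - 1)*(w^2 - 2*w - 8) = (w - 1)*(w + 2)*(w - 4)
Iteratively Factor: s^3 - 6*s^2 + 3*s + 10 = (s + 1)*(s^2 - 7*s + 10) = (s - 2)*(s + 1)*(s - 5)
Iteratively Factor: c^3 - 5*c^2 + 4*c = (c - 1)*(c^2 - 4*c) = (c - 4)*(c - 1)*(c)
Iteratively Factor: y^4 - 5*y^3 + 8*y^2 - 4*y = (y - 2)*(y^3 - 3*y^2 + 2*y) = (y - 2)*(y - 1)*(y^2 - 2*y) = (y - 2)^2*(y - 1)*(y)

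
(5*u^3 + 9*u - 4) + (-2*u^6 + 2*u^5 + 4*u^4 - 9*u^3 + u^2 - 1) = -2*u^6 + 2*u^5 + 4*u^4 - 4*u^3 + u^2 + 9*u - 5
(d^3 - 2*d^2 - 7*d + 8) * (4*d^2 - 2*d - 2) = 4*d^5 - 10*d^4 - 26*d^3 + 50*d^2 - 2*d - 16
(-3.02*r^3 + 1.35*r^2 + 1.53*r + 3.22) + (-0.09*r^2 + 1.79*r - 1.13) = -3.02*r^3 + 1.26*r^2 + 3.32*r + 2.09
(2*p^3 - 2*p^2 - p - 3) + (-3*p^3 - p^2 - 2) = -p^3 - 3*p^2 - p - 5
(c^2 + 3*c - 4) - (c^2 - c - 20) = 4*c + 16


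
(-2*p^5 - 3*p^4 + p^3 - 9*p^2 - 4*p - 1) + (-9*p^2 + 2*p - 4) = -2*p^5 - 3*p^4 + p^3 - 18*p^2 - 2*p - 5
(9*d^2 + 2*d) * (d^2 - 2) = 9*d^4 + 2*d^3 - 18*d^2 - 4*d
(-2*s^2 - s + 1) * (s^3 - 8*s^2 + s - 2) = -2*s^5 + 15*s^4 + 7*s^3 - 5*s^2 + 3*s - 2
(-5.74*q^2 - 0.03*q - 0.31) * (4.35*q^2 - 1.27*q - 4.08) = -24.969*q^4 + 7.1593*q^3 + 22.1088*q^2 + 0.5161*q + 1.2648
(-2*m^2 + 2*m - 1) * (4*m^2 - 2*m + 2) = -8*m^4 + 12*m^3 - 12*m^2 + 6*m - 2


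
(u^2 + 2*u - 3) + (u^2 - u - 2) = 2*u^2 + u - 5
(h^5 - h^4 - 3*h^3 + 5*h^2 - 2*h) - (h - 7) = h^5 - h^4 - 3*h^3 + 5*h^2 - 3*h + 7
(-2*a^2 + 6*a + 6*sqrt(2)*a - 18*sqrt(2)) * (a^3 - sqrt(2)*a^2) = -2*a^5 + 6*a^4 + 8*sqrt(2)*a^4 - 24*sqrt(2)*a^3 - 12*a^3 + 36*a^2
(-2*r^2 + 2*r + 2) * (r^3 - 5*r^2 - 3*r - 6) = -2*r^5 + 12*r^4 - 2*r^3 - 4*r^2 - 18*r - 12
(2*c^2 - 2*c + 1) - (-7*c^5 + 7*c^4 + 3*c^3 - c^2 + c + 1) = 7*c^5 - 7*c^4 - 3*c^3 + 3*c^2 - 3*c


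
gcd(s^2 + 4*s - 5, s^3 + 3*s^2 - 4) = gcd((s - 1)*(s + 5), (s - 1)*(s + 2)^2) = s - 1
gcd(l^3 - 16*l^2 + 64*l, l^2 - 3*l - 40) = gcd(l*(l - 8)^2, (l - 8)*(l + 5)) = l - 8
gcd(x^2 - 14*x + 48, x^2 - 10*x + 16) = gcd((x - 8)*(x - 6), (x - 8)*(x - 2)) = x - 8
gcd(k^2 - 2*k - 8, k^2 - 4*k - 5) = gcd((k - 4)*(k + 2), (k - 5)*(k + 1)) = 1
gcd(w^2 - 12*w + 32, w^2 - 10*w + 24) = w - 4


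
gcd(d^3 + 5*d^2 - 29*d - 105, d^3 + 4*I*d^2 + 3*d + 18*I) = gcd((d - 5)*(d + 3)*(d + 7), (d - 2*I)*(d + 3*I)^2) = 1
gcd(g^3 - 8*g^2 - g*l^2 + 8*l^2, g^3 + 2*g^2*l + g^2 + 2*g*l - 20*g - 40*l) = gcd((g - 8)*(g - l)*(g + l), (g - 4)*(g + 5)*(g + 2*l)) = 1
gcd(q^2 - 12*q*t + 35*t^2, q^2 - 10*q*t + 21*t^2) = q - 7*t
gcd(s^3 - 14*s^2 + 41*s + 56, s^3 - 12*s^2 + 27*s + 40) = s^2 - 7*s - 8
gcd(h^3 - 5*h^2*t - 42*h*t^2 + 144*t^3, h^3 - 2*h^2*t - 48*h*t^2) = -h^2 + 2*h*t + 48*t^2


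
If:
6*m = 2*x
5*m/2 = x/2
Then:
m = 0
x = 0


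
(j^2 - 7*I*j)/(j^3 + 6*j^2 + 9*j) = (j - 7*I)/(j^2 + 6*j + 9)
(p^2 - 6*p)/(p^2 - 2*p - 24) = p/(p + 4)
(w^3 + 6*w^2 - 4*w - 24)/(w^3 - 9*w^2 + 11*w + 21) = (w^3 + 6*w^2 - 4*w - 24)/(w^3 - 9*w^2 + 11*w + 21)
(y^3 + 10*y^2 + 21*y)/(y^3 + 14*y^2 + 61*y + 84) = y/(y + 4)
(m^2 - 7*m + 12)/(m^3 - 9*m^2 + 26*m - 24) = 1/(m - 2)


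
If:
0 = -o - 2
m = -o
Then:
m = 2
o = -2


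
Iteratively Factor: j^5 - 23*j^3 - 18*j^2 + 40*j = (j - 1)*(j^4 + j^3 - 22*j^2 - 40*j) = (j - 5)*(j - 1)*(j^3 + 6*j^2 + 8*j) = j*(j - 5)*(j - 1)*(j^2 + 6*j + 8) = j*(j - 5)*(j - 1)*(j + 4)*(j + 2)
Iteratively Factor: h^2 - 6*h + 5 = (h - 5)*(h - 1)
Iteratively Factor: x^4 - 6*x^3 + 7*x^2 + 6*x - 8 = (x + 1)*(x^3 - 7*x^2 + 14*x - 8) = (x - 2)*(x + 1)*(x^2 - 5*x + 4) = (x - 2)*(x - 1)*(x + 1)*(x - 4)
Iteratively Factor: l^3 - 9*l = (l + 3)*(l^2 - 3*l) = l*(l + 3)*(l - 3)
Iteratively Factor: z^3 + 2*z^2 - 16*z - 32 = (z + 2)*(z^2 - 16) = (z - 4)*(z + 2)*(z + 4)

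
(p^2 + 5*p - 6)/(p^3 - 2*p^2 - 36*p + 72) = (p - 1)/(p^2 - 8*p + 12)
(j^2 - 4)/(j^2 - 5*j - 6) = (4 - j^2)/(-j^2 + 5*j + 6)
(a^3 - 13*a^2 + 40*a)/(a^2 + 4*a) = (a^2 - 13*a + 40)/(a + 4)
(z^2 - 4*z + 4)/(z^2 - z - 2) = (z - 2)/(z + 1)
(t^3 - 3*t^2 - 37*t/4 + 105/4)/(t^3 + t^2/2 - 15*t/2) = (t - 7/2)/t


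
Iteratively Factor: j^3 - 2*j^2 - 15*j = (j - 5)*(j^2 + 3*j) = j*(j - 5)*(j + 3)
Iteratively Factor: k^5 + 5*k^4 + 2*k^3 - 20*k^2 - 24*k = (k + 2)*(k^4 + 3*k^3 - 4*k^2 - 12*k) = (k + 2)^2*(k^3 + k^2 - 6*k) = k*(k + 2)^2*(k^2 + k - 6) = k*(k - 2)*(k + 2)^2*(k + 3)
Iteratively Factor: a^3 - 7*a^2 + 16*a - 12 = (a - 2)*(a^2 - 5*a + 6) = (a - 2)^2*(a - 3)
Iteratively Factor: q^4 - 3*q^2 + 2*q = (q + 2)*(q^3 - 2*q^2 + q) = (q - 1)*(q + 2)*(q^2 - q) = q*(q - 1)*(q + 2)*(q - 1)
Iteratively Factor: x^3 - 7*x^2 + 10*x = (x - 2)*(x^2 - 5*x) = (x - 5)*(x - 2)*(x)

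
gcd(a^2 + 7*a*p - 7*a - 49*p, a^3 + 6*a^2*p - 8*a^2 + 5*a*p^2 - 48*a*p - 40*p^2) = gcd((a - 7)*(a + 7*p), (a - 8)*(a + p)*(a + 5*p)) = 1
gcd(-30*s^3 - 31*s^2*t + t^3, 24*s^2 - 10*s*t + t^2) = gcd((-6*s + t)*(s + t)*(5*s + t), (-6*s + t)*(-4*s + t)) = 6*s - t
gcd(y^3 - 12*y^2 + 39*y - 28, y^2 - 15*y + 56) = y - 7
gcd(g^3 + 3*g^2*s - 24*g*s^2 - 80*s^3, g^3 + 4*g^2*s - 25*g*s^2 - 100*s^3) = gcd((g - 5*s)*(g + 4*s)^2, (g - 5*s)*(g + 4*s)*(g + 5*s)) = -g^2 + g*s + 20*s^2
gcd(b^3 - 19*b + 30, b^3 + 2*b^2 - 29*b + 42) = b^2 - 5*b + 6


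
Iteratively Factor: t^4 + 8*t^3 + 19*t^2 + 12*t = (t + 3)*(t^3 + 5*t^2 + 4*t) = (t + 3)*(t + 4)*(t^2 + t) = (t + 1)*(t + 3)*(t + 4)*(t)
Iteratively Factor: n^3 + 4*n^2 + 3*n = (n + 1)*(n^2 + 3*n) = n*(n + 1)*(n + 3)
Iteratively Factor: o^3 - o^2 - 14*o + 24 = (o + 4)*(o^2 - 5*o + 6) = (o - 3)*(o + 4)*(o - 2)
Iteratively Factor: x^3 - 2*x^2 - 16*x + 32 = (x - 2)*(x^2 - 16) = (x - 4)*(x - 2)*(x + 4)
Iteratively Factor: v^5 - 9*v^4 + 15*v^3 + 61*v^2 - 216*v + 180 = (v - 2)*(v^4 - 7*v^3 + v^2 + 63*v - 90) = (v - 5)*(v - 2)*(v^3 - 2*v^2 - 9*v + 18) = (v - 5)*(v - 3)*(v - 2)*(v^2 + v - 6) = (v - 5)*(v - 3)*(v - 2)^2*(v + 3)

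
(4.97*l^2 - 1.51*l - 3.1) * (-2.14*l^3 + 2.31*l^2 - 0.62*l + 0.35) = -10.6358*l^5 + 14.7121*l^4 + 0.0645000000000002*l^3 - 4.4853*l^2 + 1.3935*l - 1.085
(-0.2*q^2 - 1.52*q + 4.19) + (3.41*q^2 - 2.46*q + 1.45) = 3.21*q^2 - 3.98*q + 5.64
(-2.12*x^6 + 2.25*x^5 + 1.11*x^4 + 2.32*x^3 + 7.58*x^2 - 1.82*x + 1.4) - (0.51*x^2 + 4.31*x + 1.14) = -2.12*x^6 + 2.25*x^5 + 1.11*x^4 + 2.32*x^3 + 7.07*x^2 - 6.13*x + 0.26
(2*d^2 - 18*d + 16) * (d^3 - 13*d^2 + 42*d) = 2*d^5 - 44*d^4 + 334*d^3 - 964*d^2 + 672*d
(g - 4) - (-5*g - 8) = 6*g + 4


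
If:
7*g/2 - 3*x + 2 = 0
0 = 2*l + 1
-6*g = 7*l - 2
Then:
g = 11/12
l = -1/2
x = 125/72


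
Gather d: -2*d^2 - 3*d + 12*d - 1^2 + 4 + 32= -2*d^2 + 9*d + 35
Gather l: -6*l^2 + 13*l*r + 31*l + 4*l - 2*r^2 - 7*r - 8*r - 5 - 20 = -6*l^2 + l*(13*r + 35) - 2*r^2 - 15*r - 25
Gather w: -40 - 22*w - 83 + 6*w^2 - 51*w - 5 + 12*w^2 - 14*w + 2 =18*w^2 - 87*w - 126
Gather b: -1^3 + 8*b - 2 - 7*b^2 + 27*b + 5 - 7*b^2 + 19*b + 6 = -14*b^2 + 54*b + 8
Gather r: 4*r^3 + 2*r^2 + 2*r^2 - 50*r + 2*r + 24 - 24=4*r^3 + 4*r^2 - 48*r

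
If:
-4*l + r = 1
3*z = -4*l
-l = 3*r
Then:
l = -3/13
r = 1/13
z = 4/13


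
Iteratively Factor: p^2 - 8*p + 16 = (p - 4)*(p - 4)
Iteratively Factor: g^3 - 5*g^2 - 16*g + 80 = (g - 4)*(g^2 - g - 20) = (g - 5)*(g - 4)*(g + 4)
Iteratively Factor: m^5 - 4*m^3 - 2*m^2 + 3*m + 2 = (m + 1)*(m^4 - m^3 - 3*m^2 + m + 2) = (m + 1)^2*(m^3 - 2*m^2 - m + 2) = (m + 1)^3*(m^2 - 3*m + 2) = (m - 1)*(m + 1)^3*(m - 2)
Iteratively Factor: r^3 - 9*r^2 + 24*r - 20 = (r - 5)*(r^2 - 4*r + 4) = (r - 5)*(r - 2)*(r - 2)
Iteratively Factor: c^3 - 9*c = (c - 3)*(c^2 + 3*c) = c*(c - 3)*(c + 3)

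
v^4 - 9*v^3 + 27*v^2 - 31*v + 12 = (v - 4)*(v - 3)*(v - 1)^2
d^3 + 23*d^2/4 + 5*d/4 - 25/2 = (d - 5/4)*(d + 2)*(d + 5)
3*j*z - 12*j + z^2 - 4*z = (3*j + z)*(z - 4)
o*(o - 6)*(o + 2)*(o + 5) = o^4 + o^3 - 32*o^2 - 60*o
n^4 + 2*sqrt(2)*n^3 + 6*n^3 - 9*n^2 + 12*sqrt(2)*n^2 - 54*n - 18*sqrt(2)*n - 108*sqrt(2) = (n - 3)*(n + 3)*(n + 6)*(n + 2*sqrt(2))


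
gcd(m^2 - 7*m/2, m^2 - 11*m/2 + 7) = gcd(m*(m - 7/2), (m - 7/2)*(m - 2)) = m - 7/2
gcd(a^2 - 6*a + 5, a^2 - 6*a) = 1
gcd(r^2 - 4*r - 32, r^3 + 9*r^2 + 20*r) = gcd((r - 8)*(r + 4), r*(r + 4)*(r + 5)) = r + 4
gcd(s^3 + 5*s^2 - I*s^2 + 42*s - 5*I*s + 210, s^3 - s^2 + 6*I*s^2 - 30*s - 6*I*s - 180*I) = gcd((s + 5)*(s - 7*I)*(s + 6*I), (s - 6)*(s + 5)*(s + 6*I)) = s^2 + s*(5 + 6*I) + 30*I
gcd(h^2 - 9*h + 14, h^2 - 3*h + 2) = h - 2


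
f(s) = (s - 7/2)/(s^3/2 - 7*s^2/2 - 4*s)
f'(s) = (s - 7/2)*(-3*s^2/2 + 7*s + 4)/(s^3/2 - 7*s^2/2 - 4*s)^2 + 1/(s^3/2 - 7*s^2/2 - 4*s)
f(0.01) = 86.49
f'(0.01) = -8749.02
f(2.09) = 0.07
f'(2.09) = -0.10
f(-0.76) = -5.33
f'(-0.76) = 15.84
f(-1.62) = 1.06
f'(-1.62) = 2.27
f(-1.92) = 0.62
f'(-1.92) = 0.94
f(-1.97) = 0.57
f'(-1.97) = 0.84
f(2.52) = 0.04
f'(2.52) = -0.06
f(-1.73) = 0.85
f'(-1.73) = 1.58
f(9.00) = 0.12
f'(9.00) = -0.13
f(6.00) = -0.06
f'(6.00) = -0.04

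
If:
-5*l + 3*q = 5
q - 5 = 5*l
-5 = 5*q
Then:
No Solution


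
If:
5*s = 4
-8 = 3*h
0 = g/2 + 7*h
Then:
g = 112/3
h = -8/3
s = 4/5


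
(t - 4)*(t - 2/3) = t^2 - 14*t/3 + 8/3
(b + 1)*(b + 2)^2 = b^3 + 5*b^2 + 8*b + 4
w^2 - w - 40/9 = (w - 8/3)*(w + 5/3)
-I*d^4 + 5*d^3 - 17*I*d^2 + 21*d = d*(d - 3*I)*(d + 7*I)*(-I*d + 1)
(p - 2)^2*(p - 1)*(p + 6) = p^4 + p^3 - 22*p^2 + 44*p - 24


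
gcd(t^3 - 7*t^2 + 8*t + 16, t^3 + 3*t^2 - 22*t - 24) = t^2 - 3*t - 4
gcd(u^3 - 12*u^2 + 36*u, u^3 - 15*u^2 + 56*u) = u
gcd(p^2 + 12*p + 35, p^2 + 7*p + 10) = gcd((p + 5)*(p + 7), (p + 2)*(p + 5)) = p + 5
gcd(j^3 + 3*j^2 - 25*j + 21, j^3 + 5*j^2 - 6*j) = j - 1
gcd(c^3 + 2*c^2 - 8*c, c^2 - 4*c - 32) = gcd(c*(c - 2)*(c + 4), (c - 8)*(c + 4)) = c + 4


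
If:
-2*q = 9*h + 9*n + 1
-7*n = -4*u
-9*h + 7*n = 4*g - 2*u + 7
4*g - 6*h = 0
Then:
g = 3*u/5 - 7/10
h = 2*u/5 - 7/15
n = 4*u/7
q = 8/5 - 153*u/35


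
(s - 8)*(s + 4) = s^2 - 4*s - 32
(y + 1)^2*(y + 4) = y^3 + 6*y^2 + 9*y + 4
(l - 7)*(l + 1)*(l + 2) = l^3 - 4*l^2 - 19*l - 14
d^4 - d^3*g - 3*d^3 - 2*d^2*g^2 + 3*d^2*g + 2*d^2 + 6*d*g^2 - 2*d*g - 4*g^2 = (d - 2)*(d - 1)*(d - 2*g)*(d + g)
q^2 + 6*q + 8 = (q + 2)*(q + 4)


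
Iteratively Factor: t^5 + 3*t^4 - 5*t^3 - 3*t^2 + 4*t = (t + 1)*(t^4 + 2*t^3 - 7*t^2 + 4*t) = (t - 1)*(t + 1)*(t^3 + 3*t^2 - 4*t) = t*(t - 1)*(t + 1)*(t^2 + 3*t - 4) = t*(t - 1)^2*(t + 1)*(t + 4)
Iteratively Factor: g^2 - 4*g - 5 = (g + 1)*(g - 5)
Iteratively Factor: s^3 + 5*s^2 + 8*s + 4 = (s + 1)*(s^2 + 4*s + 4) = (s + 1)*(s + 2)*(s + 2)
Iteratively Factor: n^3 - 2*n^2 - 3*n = (n - 3)*(n^2 + n) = (n - 3)*(n + 1)*(n)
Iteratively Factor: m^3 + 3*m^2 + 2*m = (m + 2)*(m^2 + m) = m*(m + 2)*(m + 1)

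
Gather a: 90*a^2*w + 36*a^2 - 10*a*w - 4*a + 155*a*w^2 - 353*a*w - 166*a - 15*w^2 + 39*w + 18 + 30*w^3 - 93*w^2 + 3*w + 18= a^2*(90*w + 36) + a*(155*w^2 - 363*w - 170) + 30*w^3 - 108*w^2 + 42*w + 36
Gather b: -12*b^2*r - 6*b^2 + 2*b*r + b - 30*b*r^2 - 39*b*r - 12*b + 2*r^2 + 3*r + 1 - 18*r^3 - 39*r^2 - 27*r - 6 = b^2*(-12*r - 6) + b*(-30*r^2 - 37*r - 11) - 18*r^3 - 37*r^2 - 24*r - 5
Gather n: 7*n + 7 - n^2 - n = -n^2 + 6*n + 7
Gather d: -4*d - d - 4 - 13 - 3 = -5*d - 20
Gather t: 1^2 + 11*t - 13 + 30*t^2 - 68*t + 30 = 30*t^2 - 57*t + 18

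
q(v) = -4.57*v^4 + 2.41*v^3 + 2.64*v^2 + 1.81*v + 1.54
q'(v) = -18.28*v^3 + 7.23*v^2 + 5.28*v + 1.81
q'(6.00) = -3654.71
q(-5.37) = -4105.51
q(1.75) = -17.15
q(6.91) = -9483.80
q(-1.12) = -7.75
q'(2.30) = -170.21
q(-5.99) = -6315.87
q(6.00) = -5294.72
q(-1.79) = -53.98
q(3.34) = -441.89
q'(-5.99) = 4158.37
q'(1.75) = -64.78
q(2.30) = -78.90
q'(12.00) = -30481.55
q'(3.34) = -581.01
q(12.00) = -90195.62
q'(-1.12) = 30.65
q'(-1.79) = 120.37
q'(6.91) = -5647.78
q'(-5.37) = 3012.68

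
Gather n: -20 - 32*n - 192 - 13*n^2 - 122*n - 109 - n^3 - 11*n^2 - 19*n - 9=-n^3 - 24*n^2 - 173*n - 330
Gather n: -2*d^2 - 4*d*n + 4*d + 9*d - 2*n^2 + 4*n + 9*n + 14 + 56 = -2*d^2 + 13*d - 2*n^2 + n*(13 - 4*d) + 70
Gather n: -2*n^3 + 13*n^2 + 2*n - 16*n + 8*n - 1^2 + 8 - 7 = -2*n^3 + 13*n^2 - 6*n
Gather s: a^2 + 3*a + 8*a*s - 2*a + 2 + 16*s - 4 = a^2 + a + s*(8*a + 16) - 2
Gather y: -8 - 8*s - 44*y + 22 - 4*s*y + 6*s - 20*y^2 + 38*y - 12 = -2*s - 20*y^2 + y*(-4*s - 6) + 2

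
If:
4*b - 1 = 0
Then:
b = 1/4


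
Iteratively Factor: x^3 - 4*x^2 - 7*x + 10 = (x - 1)*(x^2 - 3*x - 10) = (x - 1)*(x + 2)*(x - 5)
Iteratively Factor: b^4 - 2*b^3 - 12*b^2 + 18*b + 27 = (b + 3)*(b^3 - 5*b^2 + 3*b + 9) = (b - 3)*(b + 3)*(b^2 - 2*b - 3) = (b - 3)*(b + 1)*(b + 3)*(b - 3)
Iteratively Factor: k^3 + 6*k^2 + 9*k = (k + 3)*(k^2 + 3*k) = (k + 3)^2*(k)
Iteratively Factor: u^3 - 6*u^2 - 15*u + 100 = (u + 4)*(u^2 - 10*u + 25) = (u - 5)*(u + 4)*(u - 5)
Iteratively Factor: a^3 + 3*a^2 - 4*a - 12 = (a + 2)*(a^2 + a - 6) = (a + 2)*(a + 3)*(a - 2)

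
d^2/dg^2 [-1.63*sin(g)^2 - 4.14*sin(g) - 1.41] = 4.14*sin(g) - 3.26*cos(2*g)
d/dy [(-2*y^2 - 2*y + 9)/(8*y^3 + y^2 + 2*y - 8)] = 2*(8*y^4 + 16*y^3 - 109*y^2 + 7*y - 1)/(64*y^6 + 16*y^5 + 33*y^4 - 124*y^3 - 12*y^2 - 32*y + 64)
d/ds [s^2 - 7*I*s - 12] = 2*s - 7*I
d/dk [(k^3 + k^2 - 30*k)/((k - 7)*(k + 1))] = (k^4 - 12*k^3 + 3*k^2 - 14*k + 210)/(k^4 - 12*k^3 + 22*k^2 + 84*k + 49)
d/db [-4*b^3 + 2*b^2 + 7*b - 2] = -12*b^2 + 4*b + 7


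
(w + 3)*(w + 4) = w^2 + 7*w + 12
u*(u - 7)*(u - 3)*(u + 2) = u^4 - 8*u^3 + u^2 + 42*u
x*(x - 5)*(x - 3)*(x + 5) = x^4 - 3*x^3 - 25*x^2 + 75*x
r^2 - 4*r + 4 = (r - 2)^2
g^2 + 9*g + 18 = (g + 3)*(g + 6)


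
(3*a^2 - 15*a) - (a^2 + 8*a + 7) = 2*a^2 - 23*a - 7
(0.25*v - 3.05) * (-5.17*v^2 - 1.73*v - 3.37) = -1.2925*v^3 + 15.336*v^2 + 4.434*v + 10.2785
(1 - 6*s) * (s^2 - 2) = -6*s^3 + s^2 + 12*s - 2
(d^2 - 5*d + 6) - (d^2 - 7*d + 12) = 2*d - 6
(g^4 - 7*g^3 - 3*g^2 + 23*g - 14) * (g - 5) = g^5 - 12*g^4 + 32*g^3 + 38*g^2 - 129*g + 70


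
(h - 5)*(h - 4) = h^2 - 9*h + 20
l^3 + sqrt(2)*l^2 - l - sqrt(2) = (l - 1)*(l + 1)*(l + sqrt(2))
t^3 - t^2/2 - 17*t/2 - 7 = (t - 7/2)*(t + 1)*(t + 2)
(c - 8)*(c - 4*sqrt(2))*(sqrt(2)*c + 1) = sqrt(2)*c^3 - 8*sqrt(2)*c^2 - 7*c^2 - 4*sqrt(2)*c + 56*c + 32*sqrt(2)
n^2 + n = n*(n + 1)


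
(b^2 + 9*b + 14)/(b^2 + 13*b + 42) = (b + 2)/(b + 6)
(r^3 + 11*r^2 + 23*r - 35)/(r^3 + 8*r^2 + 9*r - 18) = (r^2 + 12*r + 35)/(r^2 + 9*r + 18)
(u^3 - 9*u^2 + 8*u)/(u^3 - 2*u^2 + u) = (u - 8)/(u - 1)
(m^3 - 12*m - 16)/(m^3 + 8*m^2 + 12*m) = (m^2 - 2*m - 8)/(m*(m + 6))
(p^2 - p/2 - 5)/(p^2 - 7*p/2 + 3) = (2*p^2 - p - 10)/(2*p^2 - 7*p + 6)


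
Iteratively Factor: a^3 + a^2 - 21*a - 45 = (a + 3)*(a^2 - 2*a - 15) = (a + 3)^2*(a - 5)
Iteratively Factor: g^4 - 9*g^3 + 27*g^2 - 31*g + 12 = (g - 3)*(g^3 - 6*g^2 + 9*g - 4) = (g - 3)*(g - 1)*(g^2 - 5*g + 4) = (g - 4)*(g - 3)*(g - 1)*(g - 1)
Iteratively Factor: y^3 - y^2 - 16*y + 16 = (y - 1)*(y^2 - 16) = (y - 4)*(y - 1)*(y + 4)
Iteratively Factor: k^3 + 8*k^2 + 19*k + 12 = (k + 4)*(k^2 + 4*k + 3) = (k + 1)*(k + 4)*(k + 3)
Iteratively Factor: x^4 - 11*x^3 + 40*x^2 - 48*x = (x - 3)*(x^3 - 8*x^2 + 16*x) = (x - 4)*(x - 3)*(x^2 - 4*x) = x*(x - 4)*(x - 3)*(x - 4)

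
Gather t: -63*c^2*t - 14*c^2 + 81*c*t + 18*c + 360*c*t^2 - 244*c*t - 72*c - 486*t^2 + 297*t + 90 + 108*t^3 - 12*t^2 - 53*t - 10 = -14*c^2 - 54*c + 108*t^3 + t^2*(360*c - 498) + t*(-63*c^2 - 163*c + 244) + 80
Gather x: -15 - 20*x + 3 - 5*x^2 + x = -5*x^2 - 19*x - 12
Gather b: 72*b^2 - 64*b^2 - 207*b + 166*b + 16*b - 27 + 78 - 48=8*b^2 - 25*b + 3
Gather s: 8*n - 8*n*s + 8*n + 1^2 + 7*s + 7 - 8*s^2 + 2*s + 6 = 16*n - 8*s^2 + s*(9 - 8*n) + 14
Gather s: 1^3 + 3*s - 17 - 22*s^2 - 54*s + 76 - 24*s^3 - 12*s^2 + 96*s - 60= -24*s^3 - 34*s^2 + 45*s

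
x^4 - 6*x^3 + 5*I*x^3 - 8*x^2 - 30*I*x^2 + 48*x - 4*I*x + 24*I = (x - 6)*(x + I)*(x + 2*I)^2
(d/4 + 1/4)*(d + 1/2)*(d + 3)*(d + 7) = d^4/4 + 23*d^3/8 + 73*d^2/8 + 73*d/8 + 21/8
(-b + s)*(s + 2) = -b*s - 2*b + s^2 + 2*s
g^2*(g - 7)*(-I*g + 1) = -I*g^4 + g^3 + 7*I*g^3 - 7*g^2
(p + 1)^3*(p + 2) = p^4 + 5*p^3 + 9*p^2 + 7*p + 2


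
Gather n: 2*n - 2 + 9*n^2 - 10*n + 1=9*n^2 - 8*n - 1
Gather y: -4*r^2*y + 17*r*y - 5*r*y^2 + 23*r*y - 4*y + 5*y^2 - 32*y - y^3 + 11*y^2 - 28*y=-y^3 + y^2*(16 - 5*r) + y*(-4*r^2 + 40*r - 64)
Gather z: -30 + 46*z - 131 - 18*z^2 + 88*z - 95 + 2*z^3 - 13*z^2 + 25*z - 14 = 2*z^3 - 31*z^2 + 159*z - 270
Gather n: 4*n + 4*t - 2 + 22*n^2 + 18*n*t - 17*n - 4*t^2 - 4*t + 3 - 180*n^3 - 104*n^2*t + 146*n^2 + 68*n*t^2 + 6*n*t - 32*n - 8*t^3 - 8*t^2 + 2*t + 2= -180*n^3 + n^2*(168 - 104*t) + n*(68*t^2 + 24*t - 45) - 8*t^3 - 12*t^2 + 2*t + 3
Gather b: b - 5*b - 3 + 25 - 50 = -4*b - 28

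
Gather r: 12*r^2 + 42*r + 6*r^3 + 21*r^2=6*r^3 + 33*r^2 + 42*r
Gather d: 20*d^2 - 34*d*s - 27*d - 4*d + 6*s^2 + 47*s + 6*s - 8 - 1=20*d^2 + d*(-34*s - 31) + 6*s^2 + 53*s - 9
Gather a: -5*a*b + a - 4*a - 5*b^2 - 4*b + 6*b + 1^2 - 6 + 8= a*(-5*b - 3) - 5*b^2 + 2*b + 3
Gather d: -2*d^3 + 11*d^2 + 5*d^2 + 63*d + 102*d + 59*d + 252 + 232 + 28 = -2*d^3 + 16*d^2 + 224*d + 512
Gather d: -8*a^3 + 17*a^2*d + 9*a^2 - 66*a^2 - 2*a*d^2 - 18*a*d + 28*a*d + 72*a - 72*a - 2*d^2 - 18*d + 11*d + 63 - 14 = -8*a^3 - 57*a^2 + d^2*(-2*a - 2) + d*(17*a^2 + 10*a - 7) + 49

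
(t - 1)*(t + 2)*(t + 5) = t^3 + 6*t^2 + 3*t - 10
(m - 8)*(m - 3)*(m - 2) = m^3 - 13*m^2 + 46*m - 48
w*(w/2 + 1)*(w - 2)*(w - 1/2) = w^4/2 - w^3/4 - 2*w^2 + w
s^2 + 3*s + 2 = (s + 1)*(s + 2)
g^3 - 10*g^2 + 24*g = g*(g - 6)*(g - 4)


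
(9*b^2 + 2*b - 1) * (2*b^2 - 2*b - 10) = 18*b^4 - 14*b^3 - 96*b^2 - 18*b + 10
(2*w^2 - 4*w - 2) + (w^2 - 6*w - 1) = 3*w^2 - 10*w - 3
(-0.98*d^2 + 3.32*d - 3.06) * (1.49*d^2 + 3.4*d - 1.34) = -1.4602*d^4 + 1.6148*d^3 + 8.0418*d^2 - 14.8528*d + 4.1004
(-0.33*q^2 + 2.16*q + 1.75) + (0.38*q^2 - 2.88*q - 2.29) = 0.05*q^2 - 0.72*q - 0.54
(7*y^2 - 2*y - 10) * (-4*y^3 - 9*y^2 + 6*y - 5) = -28*y^5 - 55*y^4 + 100*y^3 + 43*y^2 - 50*y + 50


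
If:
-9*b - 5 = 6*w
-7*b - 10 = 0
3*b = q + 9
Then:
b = -10/7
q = -93/7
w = 55/42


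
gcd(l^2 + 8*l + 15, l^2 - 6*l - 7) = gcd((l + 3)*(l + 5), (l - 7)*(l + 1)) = 1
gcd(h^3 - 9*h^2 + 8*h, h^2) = h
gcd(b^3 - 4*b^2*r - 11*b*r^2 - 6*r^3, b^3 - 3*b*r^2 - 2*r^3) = b^2 + 2*b*r + r^2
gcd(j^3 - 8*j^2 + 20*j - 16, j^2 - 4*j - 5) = 1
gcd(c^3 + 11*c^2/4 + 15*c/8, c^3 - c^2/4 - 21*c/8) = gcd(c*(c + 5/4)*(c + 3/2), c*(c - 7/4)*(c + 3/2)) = c^2 + 3*c/2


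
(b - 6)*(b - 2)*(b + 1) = b^3 - 7*b^2 + 4*b + 12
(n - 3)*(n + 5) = n^2 + 2*n - 15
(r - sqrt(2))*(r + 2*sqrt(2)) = r^2 + sqrt(2)*r - 4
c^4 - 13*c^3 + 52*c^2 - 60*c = c*(c - 6)*(c - 5)*(c - 2)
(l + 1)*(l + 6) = l^2 + 7*l + 6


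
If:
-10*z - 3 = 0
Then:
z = -3/10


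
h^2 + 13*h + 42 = (h + 6)*(h + 7)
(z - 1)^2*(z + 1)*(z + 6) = z^4 + 5*z^3 - 7*z^2 - 5*z + 6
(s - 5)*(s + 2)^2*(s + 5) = s^4 + 4*s^3 - 21*s^2 - 100*s - 100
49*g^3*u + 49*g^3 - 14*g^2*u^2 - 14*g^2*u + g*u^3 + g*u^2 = (-7*g + u)^2*(g*u + g)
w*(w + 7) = w^2 + 7*w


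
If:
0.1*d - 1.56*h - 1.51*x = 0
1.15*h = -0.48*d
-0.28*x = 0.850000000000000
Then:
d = -6.10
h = 2.55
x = -3.04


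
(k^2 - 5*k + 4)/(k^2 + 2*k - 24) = (k - 1)/(k + 6)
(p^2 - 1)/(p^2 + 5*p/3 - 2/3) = 3*(p^2 - 1)/(3*p^2 + 5*p - 2)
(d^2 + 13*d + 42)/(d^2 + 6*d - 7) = (d + 6)/(d - 1)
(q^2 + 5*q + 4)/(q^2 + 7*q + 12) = (q + 1)/(q + 3)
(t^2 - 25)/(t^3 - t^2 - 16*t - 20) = (t + 5)/(t^2 + 4*t + 4)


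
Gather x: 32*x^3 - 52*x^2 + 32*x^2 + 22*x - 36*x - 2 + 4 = 32*x^3 - 20*x^2 - 14*x + 2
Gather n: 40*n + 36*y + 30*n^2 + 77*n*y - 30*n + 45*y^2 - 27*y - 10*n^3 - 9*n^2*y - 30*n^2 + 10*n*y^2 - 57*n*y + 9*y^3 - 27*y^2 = -10*n^3 - 9*n^2*y + n*(10*y^2 + 20*y + 10) + 9*y^3 + 18*y^2 + 9*y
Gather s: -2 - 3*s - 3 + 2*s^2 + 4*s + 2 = 2*s^2 + s - 3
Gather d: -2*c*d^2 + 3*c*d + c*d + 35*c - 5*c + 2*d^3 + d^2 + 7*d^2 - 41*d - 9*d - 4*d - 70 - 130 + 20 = 30*c + 2*d^3 + d^2*(8 - 2*c) + d*(4*c - 54) - 180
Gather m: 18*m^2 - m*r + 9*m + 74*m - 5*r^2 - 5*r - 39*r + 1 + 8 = 18*m^2 + m*(83 - r) - 5*r^2 - 44*r + 9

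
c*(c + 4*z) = c^2 + 4*c*z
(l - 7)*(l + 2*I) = l^2 - 7*l + 2*I*l - 14*I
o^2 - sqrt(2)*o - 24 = (o - 4*sqrt(2))*(o + 3*sqrt(2))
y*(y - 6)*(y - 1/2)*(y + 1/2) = y^4 - 6*y^3 - y^2/4 + 3*y/2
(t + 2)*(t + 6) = t^2 + 8*t + 12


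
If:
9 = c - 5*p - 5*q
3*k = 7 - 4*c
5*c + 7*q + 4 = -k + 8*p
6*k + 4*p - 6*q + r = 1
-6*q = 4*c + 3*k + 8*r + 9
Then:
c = 16793/5147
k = -10381/5147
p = 3522/5147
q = -9428/5147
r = -3223/5147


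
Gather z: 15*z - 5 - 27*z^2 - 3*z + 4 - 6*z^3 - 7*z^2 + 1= -6*z^3 - 34*z^2 + 12*z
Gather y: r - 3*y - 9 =r - 3*y - 9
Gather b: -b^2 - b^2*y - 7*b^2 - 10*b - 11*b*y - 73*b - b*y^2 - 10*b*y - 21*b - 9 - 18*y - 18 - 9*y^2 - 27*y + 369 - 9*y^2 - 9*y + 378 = b^2*(-y - 8) + b*(-y^2 - 21*y - 104) - 18*y^2 - 54*y + 720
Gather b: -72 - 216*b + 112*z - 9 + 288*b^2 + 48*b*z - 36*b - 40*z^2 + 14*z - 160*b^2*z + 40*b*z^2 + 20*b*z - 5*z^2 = b^2*(288 - 160*z) + b*(40*z^2 + 68*z - 252) - 45*z^2 + 126*z - 81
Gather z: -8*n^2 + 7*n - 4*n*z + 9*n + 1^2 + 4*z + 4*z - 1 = -8*n^2 + 16*n + z*(8 - 4*n)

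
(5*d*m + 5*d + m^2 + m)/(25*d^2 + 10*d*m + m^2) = (m + 1)/(5*d + m)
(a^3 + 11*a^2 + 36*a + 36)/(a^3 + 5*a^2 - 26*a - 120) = (a^2 + 5*a + 6)/(a^2 - a - 20)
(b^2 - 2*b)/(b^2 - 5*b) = (b - 2)/(b - 5)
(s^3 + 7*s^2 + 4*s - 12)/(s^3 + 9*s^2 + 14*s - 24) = (s + 2)/(s + 4)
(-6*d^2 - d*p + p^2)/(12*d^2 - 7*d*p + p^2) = (2*d + p)/(-4*d + p)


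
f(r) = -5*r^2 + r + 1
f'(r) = 1 - 10*r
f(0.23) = 0.97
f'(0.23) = -1.30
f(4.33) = -88.41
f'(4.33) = -42.30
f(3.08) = -43.35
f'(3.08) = -29.80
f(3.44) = -54.73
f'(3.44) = -33.40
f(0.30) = 0.85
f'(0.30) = -2.00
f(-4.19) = -90.97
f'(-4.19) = 42.90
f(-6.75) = -233.56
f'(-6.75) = 68.50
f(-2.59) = -35.13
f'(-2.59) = 26.90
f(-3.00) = -47.00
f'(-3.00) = 31.00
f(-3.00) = -47.00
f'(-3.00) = 31.00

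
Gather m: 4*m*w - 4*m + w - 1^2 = m*(4*w - 4) + w - 1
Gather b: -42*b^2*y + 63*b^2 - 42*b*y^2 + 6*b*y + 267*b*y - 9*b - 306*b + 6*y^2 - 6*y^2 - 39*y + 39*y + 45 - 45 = b^2*(63 - 42*y) + b*(-42*y^2 + 273*y - 315)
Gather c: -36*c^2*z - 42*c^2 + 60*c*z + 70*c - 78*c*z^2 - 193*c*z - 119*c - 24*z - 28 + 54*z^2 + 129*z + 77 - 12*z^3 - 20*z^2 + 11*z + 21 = c^2*(-36*z - 42) + c*(-78*z^2 - 133*z - 49) - 12*z^3 + 34*z^2 + 116*z + 70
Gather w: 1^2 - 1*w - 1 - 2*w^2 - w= -2*w^2 - 2*w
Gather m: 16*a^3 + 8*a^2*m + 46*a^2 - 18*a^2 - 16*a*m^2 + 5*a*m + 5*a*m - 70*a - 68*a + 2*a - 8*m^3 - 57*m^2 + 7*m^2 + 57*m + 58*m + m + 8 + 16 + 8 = 16*a^3 + 28*a^2 - 136*a - 8*m^3 + m^2*(-16*a - 50) + m*(8*a^2 + 10*a + 116) + 32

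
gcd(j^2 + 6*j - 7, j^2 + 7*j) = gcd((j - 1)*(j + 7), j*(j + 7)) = j + 7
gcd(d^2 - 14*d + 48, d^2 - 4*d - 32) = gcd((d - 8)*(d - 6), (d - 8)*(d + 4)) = d - 8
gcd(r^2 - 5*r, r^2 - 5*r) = r^2 - 5*r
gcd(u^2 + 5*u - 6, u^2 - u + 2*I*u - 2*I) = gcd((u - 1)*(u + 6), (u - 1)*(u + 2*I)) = u - 1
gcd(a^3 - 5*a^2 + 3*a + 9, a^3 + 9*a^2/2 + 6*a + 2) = 1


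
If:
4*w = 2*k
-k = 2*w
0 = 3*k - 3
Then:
No Solution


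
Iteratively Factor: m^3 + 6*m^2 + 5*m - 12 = (m + 4)*(m^2 + 2*m - 3) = (m - 1)*(m + 4)*(m + 3)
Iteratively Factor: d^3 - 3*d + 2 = (d - 1)*(d^2 + d - 2) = (d - 1)^2*(d + 2)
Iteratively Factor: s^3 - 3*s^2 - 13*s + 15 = (s - 5)*(s^2 + 2*s - 3) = (s - 5)*(s + 3)*(s - 1)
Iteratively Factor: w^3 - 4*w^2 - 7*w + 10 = (w + 2)*(w^2 - 6*w + 5) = (w - 5)*(w + 2)*(w - 1)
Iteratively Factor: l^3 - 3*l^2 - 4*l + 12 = (l - 3)*(l^2 - 4) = (l - 3)*(l + 2)*(l - 2)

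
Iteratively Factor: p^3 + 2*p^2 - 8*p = (p + 4)*(p^2 - 2*p) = (p - 2)*(p + 4)*(p)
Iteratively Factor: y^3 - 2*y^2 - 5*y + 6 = (y + 2)*(y^2 - 4*y + 3) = (y - 1)*(y + 2)*(y - 3)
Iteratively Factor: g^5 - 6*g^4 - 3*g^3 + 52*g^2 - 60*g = (g)*(g^4 - 6*g^3 - 3*g^2 + 52*g - 60) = g*(g + 3)*(g^3 - 9*g^2 + 24*g - 20) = g*(g - 5)*(g + 3)*(g^2 - 4*g + 4) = g*(g - 5)*(g - 2)*(g + 3)*(g - 2)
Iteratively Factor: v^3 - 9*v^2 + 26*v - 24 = (v - 3)*(v^2 - 6*v + 8) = (v - 3)*(v - 2)*(v - 4)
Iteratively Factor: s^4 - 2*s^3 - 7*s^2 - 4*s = (s + 1)*(s^3 - 3*s^2 - 4*s) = (s - 4)*(s + 1)*(s^2 + s) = (s - 4)*(s + 1)^2*(s)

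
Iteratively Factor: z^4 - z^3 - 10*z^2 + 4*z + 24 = (z - 2)*(z^3 + z^2 - 8*z - 12) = (z - 2)*(z + 2)*(z^2 - z - 6) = (z - 2)*(z + 2)^2*(z - 3)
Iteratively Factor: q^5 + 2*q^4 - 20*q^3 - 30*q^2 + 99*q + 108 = (q + 1)*(q^4 + q^3 - 21*q^2 - 9*q + 108) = (q + 1)*(q + 3)*(q^3 - 2*q^2 - 15*q + 36) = (q - 3)*(q + 1)*(q + 3)*(q^2 + q - 12) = (q - 3)*(q + 1)*(q + 3)*(q + 4)*(q - 3)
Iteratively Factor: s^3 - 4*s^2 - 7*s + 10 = (s + 2)*(s^2 - 6*s + 5) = (s - 5)*(s + 2)*(s - 1)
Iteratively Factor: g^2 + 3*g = (g)*(g + 3)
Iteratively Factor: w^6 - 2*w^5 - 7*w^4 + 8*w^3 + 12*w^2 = (w)*(w^5 - 2*w^4 - 7*w^3 + 8*w^2 + 12*w) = w*(w + 2)*(w^4 - 4*w^3 + w^2 + 6*w) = w*(w - 3)*(w + 2)*(w^3 - w^2 - 2*w) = w*(w - 3)*(w - 2)*(w + 2)*(w^2 + w) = w^2*(w - 3)*(w - 2)*(w + 2)*(w + 1)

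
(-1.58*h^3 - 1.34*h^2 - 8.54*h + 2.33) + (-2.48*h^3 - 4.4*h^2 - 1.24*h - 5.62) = -4.06*h^3 - 5.74*h^2 - 9.78*h - 3.29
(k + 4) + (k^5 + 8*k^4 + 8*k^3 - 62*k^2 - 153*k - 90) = k^5 + 8*k^4 + 8*k^3 - 62*k^2 - 152*k - 86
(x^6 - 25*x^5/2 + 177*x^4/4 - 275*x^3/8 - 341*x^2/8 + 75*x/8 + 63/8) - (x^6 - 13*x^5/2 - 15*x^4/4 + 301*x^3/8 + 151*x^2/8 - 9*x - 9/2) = -6*x^5 + 48*x^4 - 72*x^3 - 123*x^2/2 + 147*x/8 + 99/8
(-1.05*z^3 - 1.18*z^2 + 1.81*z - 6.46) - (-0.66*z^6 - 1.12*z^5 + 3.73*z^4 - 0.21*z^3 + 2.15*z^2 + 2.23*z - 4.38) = 0.66*z^6 + 1.12*z^5 - 3.73*z^4 - 0.84*z^3 - 3.33*z^2 - 0.42*z - 2.08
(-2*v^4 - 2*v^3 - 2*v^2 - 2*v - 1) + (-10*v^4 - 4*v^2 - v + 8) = -12*v^4 - 2*v^3 - 6*v^2 - 3*v + 7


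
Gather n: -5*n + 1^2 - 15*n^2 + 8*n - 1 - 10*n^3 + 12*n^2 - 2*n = -10*n^3 - 3*n^2 + n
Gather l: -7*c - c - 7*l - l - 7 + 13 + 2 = -8*c - 8*l + 8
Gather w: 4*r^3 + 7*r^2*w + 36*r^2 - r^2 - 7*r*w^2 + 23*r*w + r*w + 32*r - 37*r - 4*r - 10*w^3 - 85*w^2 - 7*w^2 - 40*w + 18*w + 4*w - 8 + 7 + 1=4*r^3 + 35*r^2 - 9*r - 10*w^3 + w^2*(-7*r - 92) + w*(7*r^2 + 24*r - 18)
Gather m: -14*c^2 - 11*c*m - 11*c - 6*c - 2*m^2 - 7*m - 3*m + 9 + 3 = -14*c^2 - 17*c - 2*m^2 + m*(-11*c - 10) + 12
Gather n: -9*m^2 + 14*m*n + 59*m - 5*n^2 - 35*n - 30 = -9*m^2 + 59*m - 5*n^2 + n*(14*m - 35) - 30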